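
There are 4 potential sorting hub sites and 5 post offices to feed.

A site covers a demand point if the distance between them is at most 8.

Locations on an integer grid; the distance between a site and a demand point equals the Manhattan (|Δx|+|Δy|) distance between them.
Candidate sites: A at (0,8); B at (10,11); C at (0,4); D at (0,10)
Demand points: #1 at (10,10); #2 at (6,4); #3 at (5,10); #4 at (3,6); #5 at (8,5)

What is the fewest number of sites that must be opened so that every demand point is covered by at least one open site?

Coverage sets (demand points within 8 of each site):
  A: {#3, #4}
  B: {#1, #3, #5}
  C: {#2, #4}
  D: {#3, #4}
No single site covers all 5 demand points.
But {B, C} covers everything, so the minimum is 2.

2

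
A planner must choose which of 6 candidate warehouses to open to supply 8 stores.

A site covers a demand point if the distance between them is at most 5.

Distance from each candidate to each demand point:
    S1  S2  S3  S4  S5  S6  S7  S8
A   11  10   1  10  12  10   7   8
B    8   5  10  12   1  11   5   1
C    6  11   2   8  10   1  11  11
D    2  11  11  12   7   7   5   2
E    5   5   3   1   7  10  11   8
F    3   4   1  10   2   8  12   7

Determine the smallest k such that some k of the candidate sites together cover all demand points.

3

Coverage sets (demand points within 5 of each site):
  A: {S3}
  B: {S2, S5, S7, S8}
  C: {S3, S6}
  D: {S1, S7, S8}
  E: {S1, S2, S3, S4}
  F: {S1, S2, S3, S5}
No 2 sites suffice: every size-2 union leaves at least one demand point uncovered.
But {B, C, E} covers everything, so the minimum is 3.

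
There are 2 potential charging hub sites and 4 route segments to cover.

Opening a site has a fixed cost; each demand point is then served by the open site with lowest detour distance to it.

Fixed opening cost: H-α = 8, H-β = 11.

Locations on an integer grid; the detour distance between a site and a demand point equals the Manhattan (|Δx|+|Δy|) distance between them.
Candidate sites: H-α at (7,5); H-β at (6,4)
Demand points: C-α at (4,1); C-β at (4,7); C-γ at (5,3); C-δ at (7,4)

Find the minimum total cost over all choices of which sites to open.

Open {H-β}: assign each demand point to its cheapest open site.
  C-α→H-β 5, C-β→H-β 5, C-γ→H-β 2, C-δ→H-β 1
  detour distance 13, fixed 11 → total 24.
Compare {H-α}: detour distance 17 + fixed 8 = 25.
Compare {H-α, H-β}: detour distance 13 + fixed 19 = 32.

24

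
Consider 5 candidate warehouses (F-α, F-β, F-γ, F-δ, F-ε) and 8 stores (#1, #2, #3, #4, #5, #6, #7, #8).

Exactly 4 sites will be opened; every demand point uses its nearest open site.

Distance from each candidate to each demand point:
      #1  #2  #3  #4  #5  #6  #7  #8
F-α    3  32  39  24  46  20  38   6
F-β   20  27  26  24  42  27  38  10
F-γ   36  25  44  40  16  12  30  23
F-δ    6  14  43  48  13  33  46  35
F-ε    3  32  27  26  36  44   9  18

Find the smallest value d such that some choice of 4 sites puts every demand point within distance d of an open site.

Open {F-α, F-β, F-γ, F-ε}.
  Farthest demand point is #3 at distance 26 (to F-β); all others are ≤ 26.
With {F-α, F-β, F-δ, F-ε} the worst case is 26.
With {F-β, F-γ, F-δ, F-ε} the worst case is 26.
No size-4 selection achieves below 26.

26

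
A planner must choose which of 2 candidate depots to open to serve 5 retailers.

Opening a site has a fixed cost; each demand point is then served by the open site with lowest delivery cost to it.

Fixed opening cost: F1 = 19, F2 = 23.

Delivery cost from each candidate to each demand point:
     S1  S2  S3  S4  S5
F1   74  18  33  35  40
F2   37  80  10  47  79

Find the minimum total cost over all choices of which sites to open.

Open {F1, F2}: assign each demand point to its cheapest open site.
  S1→F2 37, S2→F1 18, S3→F2 10, S4→F1 35, S5→F1 40
  delivery cost 140, fixed 42 → total 182.
Compare {F1}: delivery cost 200 + fixed 19 = 219.
Compare {F2}: delivery cost 253 + fixed 23 = 276.

182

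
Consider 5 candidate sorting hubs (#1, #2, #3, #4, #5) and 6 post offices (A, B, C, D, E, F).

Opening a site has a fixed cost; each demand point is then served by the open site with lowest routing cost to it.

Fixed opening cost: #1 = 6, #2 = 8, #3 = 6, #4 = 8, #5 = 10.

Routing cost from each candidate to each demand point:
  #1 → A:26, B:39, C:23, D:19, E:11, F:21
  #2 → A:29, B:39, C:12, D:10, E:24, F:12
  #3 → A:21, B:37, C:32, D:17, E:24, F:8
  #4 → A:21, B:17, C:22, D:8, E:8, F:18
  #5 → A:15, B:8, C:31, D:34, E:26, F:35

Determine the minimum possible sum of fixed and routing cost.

Open {#2, #4, #5}: assign each demand point to its cheapest open site.
  A→#5 15, B→#5 8, C→#2 12, D→#4 8, E→#4 8, F→#2 12
  routing cost 63, fixed 26 → total 89.
Compare {#2, #3, #4, #5}: routing cost 59 + fixed 32 = 91.
Compare {#1, #2, #5}: routing cost 68 + fixed 24 = 92.
Compare {#3, #4, #5}: routing cost 69 + fixed 24 = 93.
All other subsets cost ≥ 91. Minimum total cost: 89.

89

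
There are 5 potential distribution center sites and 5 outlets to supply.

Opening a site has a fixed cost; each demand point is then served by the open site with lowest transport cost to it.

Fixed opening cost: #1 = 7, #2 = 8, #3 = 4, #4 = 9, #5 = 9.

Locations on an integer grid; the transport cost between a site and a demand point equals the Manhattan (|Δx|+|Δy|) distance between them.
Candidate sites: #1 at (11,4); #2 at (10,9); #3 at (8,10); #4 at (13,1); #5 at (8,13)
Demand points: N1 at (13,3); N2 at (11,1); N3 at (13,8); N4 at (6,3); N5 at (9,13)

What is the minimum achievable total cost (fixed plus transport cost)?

Open {#1, #3}: assign each demand point to its cheapest open site.
  N1→#1 3, N2→#1 3, N3→#1 6, N4→#1 6, N5→#3 4
  transport cost 22, fixed 11 → total 33.
Compare {#1, #5}: transport cost 19 + fixed 16 = 35.
Compare {#1}: transport cost 29 + fixed 7 = 36.
Compare {#1, #2}: transport cost 21 + fixed 15 = 36.
All other subsets cost ≥ 35. Minimum total cost: 33.

33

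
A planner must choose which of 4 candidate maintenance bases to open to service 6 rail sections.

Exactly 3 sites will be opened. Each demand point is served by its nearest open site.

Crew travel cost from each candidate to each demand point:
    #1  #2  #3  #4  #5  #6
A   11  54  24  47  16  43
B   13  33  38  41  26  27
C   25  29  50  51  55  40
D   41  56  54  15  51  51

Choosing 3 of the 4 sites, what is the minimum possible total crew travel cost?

Open {A, B, D}.
  #1→A 11, #2→B 33, #3→A 24, #4→D 15, #5→A 16, #6→B 27  ⇒ total 126.
Compare {A, C, D}: total 135.
Compare {A, B, C}: total 148.
No size-3 selection does better; minimum is 126.

126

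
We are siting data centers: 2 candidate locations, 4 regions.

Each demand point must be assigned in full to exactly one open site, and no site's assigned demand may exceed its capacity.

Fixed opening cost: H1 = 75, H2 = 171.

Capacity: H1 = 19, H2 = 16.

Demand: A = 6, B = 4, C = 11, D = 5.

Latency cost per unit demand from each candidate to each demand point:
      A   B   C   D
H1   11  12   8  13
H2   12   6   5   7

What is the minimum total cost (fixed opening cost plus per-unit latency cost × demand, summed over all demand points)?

450

Open {H1, H2}; cheapest assignment that respects the capacities:
  H1 (cap 19, load 10): A, B — cost 6×11 + 4×12 = 114
  H2 (cap 16, load 16): C, D — cost 11×5 + 5×7 = 90
  Shipping 204, fixed 246 → total 450.
  Any other capacity-feasible assignment to {H1, H2} ships for at least 204.
Total demand is 26 and no other set of sites has combined capacity ≥ 26, so {H1, H2} is the only feasible choice of open sites. Minimum: 450.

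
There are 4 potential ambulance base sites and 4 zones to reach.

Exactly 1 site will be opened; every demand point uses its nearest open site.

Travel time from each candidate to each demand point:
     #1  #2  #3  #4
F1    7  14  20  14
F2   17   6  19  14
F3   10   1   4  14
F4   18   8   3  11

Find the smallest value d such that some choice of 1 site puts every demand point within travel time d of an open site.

Open {F3}.
  Farthest demand point is #4 at travel time 14 (to F3); all others are ≤ 14.
With {F4} the worst case is 18.
With {F2} the worst case is 19.
No size-1 selection achieves below 14.

14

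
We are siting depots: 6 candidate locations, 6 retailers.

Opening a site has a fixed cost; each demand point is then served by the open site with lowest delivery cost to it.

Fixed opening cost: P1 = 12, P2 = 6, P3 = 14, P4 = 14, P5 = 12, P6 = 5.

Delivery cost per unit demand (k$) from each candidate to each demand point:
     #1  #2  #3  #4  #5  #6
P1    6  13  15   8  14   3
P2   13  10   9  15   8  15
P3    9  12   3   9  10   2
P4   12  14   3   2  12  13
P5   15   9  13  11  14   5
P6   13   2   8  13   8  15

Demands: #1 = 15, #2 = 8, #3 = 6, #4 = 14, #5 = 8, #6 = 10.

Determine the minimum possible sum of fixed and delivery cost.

277

Open {P1, P4, P6}: assign each demand point to its cheapest open site.
  #1→P1 15×6=90, #2→P6 8×2=16, #3→P4 6×3=18, #4→P4 14×2=28, #5→P6 8×8=64, #6→P1 10×3=30
  delivery cost 246, fixed 31 → total 277.
Compare {P1, P3, P4, P6}: delivery cost 236 + fixed 45 = 281.
Compare {P1, P2, P4, P6}: delivery cost 246 + fixed 37 = 283.
Compare {P1, P2, P3, P4, P6}: delivery cost 236 + fixed 51 = 287.
All other subsets cost ≥ 281. Minimum total cost: 277.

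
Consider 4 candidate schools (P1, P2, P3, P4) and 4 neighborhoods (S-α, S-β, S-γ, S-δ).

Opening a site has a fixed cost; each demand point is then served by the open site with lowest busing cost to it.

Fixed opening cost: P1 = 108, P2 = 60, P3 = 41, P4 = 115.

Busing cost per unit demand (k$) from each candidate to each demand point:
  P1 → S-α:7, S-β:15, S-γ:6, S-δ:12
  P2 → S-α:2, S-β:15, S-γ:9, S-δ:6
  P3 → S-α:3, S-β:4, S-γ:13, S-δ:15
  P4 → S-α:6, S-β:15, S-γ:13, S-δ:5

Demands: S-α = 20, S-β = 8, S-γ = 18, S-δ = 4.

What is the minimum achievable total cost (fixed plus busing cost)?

Open {P2, P3}: assign each demand point to its cheapest open site.
  S-α→P2 20×2=40, S-β→P3 8×4=32, S-γ→P2 18×9=162, S-δ→P2 4×6=24
  busing cost 258, fixed 101 → total 359.
Compare {P1, P3}: busing cost 248 + fixed 149 = 397.
Compare {P2}: busing cost 346 + fixed 60 = 406.
Compare {P1, P2, P3}: busing cost 204 + fixed 209 = 413.
All other subsets cost ≥ 397. Minimum total cost: 359.

359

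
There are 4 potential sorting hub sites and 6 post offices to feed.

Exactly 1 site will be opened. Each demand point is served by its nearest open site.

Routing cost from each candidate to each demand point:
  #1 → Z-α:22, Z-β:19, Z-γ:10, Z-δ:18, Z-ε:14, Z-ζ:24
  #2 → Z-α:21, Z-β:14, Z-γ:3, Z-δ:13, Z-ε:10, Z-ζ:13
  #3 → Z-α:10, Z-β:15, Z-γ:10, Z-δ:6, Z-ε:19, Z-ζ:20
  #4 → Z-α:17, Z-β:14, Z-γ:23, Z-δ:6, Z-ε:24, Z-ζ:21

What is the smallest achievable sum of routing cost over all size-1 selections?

Open {#2}.
  Z-α→#2 21, Z-β→#2 14, Z-γ→#2 3, Z-δ→#2 13, Z-ε→#2 10, Z-ζ→#2 13  ⇒ total 74.
Compare {#3}: total 80.
Compare {#4}: total 105.
No size-1 selection does better; minimum is 74.

74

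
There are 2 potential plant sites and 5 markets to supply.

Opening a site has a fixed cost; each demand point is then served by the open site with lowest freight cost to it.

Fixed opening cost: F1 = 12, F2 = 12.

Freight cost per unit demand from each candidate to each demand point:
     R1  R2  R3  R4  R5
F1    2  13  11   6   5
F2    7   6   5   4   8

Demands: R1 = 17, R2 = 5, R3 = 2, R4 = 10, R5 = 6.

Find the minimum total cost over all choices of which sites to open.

Open {F1, F2}: assign each demand point to its cheapest open site.
  R1→F1 17×2=34, R2→F2 5×6=30, R3→F2 2×5=10, R4→F2 10×4=40, R5→F1 6×5=30
  freight cost 144, fixed 24 → total 168.
Compare {F1}: freight cost 211 + fixed 12 = 223.
Compare {F2}: freight cost 247 + fixed 12 = 259.

168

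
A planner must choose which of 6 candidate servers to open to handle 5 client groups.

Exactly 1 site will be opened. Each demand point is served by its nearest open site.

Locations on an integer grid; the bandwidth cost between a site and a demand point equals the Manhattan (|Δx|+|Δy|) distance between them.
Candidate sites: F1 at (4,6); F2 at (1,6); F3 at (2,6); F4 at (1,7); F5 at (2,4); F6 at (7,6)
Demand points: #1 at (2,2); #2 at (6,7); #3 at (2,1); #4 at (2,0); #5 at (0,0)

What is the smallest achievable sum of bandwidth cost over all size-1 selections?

Open {F5}.
  #1→F5 2, #2→F5 7, #3→F5 3, #4→F5 4, #5→F5 6  ⇒ total 22.
Compare {F3}: total 28.
Compare {F2}: total 31.
No size-1 selection does better; minimum is 22.

22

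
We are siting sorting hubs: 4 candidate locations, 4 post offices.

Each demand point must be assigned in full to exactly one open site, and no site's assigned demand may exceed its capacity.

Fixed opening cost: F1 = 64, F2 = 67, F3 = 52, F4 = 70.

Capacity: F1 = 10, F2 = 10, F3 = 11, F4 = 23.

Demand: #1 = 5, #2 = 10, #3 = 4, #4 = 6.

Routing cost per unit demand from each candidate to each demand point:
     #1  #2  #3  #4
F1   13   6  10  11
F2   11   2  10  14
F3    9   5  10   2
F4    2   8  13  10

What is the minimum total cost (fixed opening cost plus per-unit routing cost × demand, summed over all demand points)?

264

Open {F3, F4}; cheapest assignment that respects the capacities:
  F3 (cap 11, load 10): #3, #4 — cost 4×10 + 6×2 = 52
  F4 (cap 23, load 15): #1, #2 — cost 5×2 + 10×8 = 90
  Shipping 142, fixed 122 → total 264.
  Any other capacity-feasible assignment to {F3, F4} ships for at least 142.
Compare {F2, F3, F4}: its best feasible assignment gives total 271.
Compare {F2, F4}: its best feasible assignment gives total 279.
Every other set of open sites that can feasibly serve all demand totals ≥ 271 even under its best assignment. Minimum: 264.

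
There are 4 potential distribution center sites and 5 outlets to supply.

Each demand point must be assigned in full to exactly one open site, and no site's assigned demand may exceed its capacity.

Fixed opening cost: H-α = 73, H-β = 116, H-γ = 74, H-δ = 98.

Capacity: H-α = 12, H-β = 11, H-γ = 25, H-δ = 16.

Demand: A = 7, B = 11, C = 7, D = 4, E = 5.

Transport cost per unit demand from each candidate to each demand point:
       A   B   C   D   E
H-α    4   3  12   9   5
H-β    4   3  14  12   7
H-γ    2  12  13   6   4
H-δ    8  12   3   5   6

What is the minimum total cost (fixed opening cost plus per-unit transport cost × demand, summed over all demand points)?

Open {H-α, H-γ}; cheapest assignment that respects the capacities:
  H-α (cap 12, load 11): B — cost 11×3 = 33
  H-γ (cap 25, load 23): A, C, D, E — cost 7×2 + 7×13 + 4×6 + 5×4 = 149
  Shipping 182, fixed 147 → total 329.
  Any other capacity-feasible assignment to {H-α, H-γ} ships for at least 182.
Compare {H-α, H-γ, H-δ}: its best feasible assignment gives total 353.
Compare {H-β, H-γ}: its best feasible assignment gives total 372.
Every other set of open sites that can feasibly serve all demand totals ≥ 353 even under its best assignment. Minimum: 329.

329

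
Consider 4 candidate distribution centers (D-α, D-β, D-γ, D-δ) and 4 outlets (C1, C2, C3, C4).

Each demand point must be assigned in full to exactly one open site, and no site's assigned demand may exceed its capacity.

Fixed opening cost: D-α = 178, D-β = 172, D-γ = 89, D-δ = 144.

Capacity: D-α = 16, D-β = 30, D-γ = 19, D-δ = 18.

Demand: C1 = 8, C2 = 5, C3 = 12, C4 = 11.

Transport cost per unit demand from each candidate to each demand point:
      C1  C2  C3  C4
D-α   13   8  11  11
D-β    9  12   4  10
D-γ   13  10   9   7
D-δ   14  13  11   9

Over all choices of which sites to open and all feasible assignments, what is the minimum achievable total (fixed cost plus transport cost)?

Open {D-β, D-γ}; cheapest assignment that respects the capacities:
  D-β (cap 30, load 20): C1, C3 — cost 8×9 + 12×4 = 120
  D-γ (cap 19, load 16): C2, C4 — cost 5×10 + 11×7 = 127
  Shipping 247, fixed 261 → total 508.
  Any other capacity-feasible assignment to {D-β, D-γ} ships for at least 247.
Compare {D-β, D-δ}: its best feasible assignment gives total 595.
Compare {D-γ, D-δ}: its best feasible assignment gives total 611.
Every other set of open sites that can feasibly serve all demand totals ≥ 595 even under its best assignment. Minimum: 508.

508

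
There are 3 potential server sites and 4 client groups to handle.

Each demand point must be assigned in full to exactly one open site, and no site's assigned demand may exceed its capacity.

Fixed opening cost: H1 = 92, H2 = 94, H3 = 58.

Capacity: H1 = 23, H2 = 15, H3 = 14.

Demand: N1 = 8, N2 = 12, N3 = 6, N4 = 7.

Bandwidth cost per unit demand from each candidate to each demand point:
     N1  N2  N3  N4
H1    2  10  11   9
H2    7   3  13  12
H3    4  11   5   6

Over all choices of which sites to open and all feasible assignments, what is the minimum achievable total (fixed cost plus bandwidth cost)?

Open {H1, H3}; cheapest assignment that respects the capacities:
  H1 (cap 23, load 20): N1, N2 — cost 8×2 + 12×10 = 136
  H3 (cap 14, load 13): N3, N4 — cost 6×5 + 7×6 = 72
  Shipping 208, fixed 150 → total 358.
  Any other capacity-feasible assignment to {H1, H3} ships for at least 208.
Compare {H1, H2}: its best feasible assignment gives total 367.
Compare {H1, H2, H3}: its best feasible assignment gives total 368.
Every other set of open sites that can feasibly serve all demand totals ≥ 367 even under its best assignment. Minimum: 358.

358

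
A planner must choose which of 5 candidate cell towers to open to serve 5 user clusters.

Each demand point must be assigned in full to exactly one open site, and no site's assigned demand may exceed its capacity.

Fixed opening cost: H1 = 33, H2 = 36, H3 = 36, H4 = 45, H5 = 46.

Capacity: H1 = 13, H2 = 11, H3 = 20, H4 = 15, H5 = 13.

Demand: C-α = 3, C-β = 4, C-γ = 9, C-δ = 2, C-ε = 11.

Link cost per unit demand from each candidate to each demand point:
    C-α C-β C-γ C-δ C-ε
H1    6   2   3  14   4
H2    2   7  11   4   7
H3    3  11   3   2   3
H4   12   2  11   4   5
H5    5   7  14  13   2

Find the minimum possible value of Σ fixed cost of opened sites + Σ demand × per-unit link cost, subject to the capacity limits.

Open {H1, H3}; cheapest assignment that respects the capacities:
  H1 (cap 13, load 13): C-β, C-γ — cost 4×2 + 9×3 = 35
  H3 (cap 20, load 16): C-α, C-δ, C-ε — cost 3×3 + 2×2 + 11×3 = 46
  Shipping 81, fixed 69 → total 150.
  Any other capacity-feasible assignment to {H1, H3} ships for at least 81.
Compare {H2, H3}: its best feasible assignment gives total 174.
Compare {H1, H2, H3}: its best feasible assignment gives total 183.
Every other set of open sites that can feasibly serve all demand totals ≥ 174 even under its best assignment. Minimum: 150.

150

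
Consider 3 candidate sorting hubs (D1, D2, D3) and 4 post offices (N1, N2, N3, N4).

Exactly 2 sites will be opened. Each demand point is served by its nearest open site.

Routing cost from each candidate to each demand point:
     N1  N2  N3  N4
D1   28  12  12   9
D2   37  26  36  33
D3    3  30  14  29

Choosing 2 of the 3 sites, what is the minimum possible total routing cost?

36

Open {D1, D3}.
  N1→D3 3, N2→D1 12, N3→D1 12, N4→D1 9  ⇒ total 36.
Compare {D1, D2}: total 61.
Compare {D2, D3}: total 72.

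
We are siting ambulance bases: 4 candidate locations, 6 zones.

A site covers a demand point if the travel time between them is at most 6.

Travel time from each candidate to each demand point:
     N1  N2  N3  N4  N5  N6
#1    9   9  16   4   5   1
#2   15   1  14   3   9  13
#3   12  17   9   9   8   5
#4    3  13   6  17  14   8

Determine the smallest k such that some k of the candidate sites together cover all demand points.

3

Coverage sets (demand points within 6 of each site):
  #1: {N4, N5, N6}
  #2: {N2, N4}
  #3: {N6}
  #4: {N1, N3}
No 2 sites suffice: every size-2 union leaves at least one demand point uncovered.
But {#1, #2, #4} covers everything, so the minimum is 3.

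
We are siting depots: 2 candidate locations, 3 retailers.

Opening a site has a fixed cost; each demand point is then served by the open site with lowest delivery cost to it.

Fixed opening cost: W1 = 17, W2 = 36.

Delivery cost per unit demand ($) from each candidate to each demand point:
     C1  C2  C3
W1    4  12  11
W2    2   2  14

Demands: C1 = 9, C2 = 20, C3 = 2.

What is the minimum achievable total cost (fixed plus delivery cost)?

Open {W2}: assign each demand point to its cheapest open site.
  C1→W2 9×2=18, C2→W2 20×2=40, C3→W2 2×14=28
  delivery cost 86, fixed 36 → total 122.
Compare {W1, W2}: delivery cost 80 + fixed 53 = 133.
Compare {W1}: delivery cost 298 + fixed 17 = 315.

122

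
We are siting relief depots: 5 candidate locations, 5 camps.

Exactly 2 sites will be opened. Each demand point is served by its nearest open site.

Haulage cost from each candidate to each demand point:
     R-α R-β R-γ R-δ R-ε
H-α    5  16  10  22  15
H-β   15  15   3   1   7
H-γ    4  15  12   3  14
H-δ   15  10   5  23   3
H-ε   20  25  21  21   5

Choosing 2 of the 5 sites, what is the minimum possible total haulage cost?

Open {H-γ, H-δ}.
  R-α→H-γ 4, R-β→H-δ 10, R-γ→H-δ 5, R-δ→H-γ 3, R-ε→H-δ 3  ⇒ total 25.
Compare {H-β, H-γ}: total 30.
Compare {H-α, H-β}: total 31.
No size-2 selection does better; minimum is 25.

25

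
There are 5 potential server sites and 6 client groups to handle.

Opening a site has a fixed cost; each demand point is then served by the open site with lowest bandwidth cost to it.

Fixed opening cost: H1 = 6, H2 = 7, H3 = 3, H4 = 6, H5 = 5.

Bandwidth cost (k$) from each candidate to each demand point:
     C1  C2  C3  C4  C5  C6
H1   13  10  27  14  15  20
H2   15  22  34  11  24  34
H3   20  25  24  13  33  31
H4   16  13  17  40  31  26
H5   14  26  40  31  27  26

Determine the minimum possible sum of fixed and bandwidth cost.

Open {H1, H4}: assign each demand point to its cheapest open site.
  C1→H1 13, C2→H1 10, C3→H4 17, C4→H1 14, C5→H1 15, C6→H1 20
  bandwidth cost 89, fixed 12 → total 101.
Compare {H1, H3, H4}: bandwidth cost 88 + fixed 15 = 103.
Compare {H1, H3}: bandwidth cost 95 + fixed 9 = 104.
Compare {H1}: bandwidth cost 99 + fixed 6 = 105.
All other subsets cost ≥ 103. Minimum total cost: 101.

101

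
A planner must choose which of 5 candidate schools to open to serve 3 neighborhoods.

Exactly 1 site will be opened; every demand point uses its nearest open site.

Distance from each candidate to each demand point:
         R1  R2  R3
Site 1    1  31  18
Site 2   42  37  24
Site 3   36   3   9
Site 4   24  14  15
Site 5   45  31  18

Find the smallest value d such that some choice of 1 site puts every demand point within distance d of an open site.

Open {Site 4}.
  Farthest demand point is R1 at distance 24 (to Site 4); all others are ≤ 24.
With {Site 1} the worst case is 31.
With {Site 3} the worst case is 36.
No size-1 selection achieves below 24.

24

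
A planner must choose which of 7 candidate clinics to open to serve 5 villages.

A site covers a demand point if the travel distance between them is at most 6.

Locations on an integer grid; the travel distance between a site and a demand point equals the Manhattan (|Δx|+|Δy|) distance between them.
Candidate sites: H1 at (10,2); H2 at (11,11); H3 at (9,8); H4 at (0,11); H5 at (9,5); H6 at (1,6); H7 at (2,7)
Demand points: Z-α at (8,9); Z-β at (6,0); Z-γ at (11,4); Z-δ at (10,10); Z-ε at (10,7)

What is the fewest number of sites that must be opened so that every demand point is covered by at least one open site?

2

Coverage sets (demand points within 6 of each site):
  H1: {Z-β, Z-γ, Z-ε}
  H2: {Z-α, Z-δ, Z-ε}
  H3: {Z-α, Z-γ, Z-δ, Z-ε}
  H4: {}
  H5: {Z-α, Z-γ, Z-δ, Z-ε}
  H6: {}
  H7: {}
No single site covers all 5 demand points.
But {H1, H2} covers everything, so the minimum is 2.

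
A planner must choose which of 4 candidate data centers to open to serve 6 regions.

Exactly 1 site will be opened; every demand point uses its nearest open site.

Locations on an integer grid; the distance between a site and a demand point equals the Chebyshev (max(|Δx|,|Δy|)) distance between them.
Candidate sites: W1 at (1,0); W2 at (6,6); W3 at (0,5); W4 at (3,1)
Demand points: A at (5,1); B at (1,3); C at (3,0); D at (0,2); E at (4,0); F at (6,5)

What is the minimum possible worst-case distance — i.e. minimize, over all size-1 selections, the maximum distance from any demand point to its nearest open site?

4

Open {W4}.
  Farthest demand point is F at distance 4 (to W4); all others are ≤ 4.
With {W1} the worst case is 5.
With {W2} the worst case is 6.
No size-1 selection achieves below 4.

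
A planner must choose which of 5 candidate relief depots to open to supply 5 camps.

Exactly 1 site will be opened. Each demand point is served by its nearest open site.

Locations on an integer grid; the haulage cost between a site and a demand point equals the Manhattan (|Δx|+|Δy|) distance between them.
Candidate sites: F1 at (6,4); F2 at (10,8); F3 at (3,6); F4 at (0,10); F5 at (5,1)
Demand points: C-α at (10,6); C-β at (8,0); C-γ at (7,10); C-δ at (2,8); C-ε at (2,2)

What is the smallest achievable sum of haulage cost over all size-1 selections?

Open {F1}.
  C-α→F1 6, C-β→F1 6, C-γ→F1 7, C-δ→F1 8, C-ε→F1 6  ⇒ total 33.
Compare {F3}: total 34.
Compare {F2}: total 39.
No size-1 selection does better; minimum is 33.

33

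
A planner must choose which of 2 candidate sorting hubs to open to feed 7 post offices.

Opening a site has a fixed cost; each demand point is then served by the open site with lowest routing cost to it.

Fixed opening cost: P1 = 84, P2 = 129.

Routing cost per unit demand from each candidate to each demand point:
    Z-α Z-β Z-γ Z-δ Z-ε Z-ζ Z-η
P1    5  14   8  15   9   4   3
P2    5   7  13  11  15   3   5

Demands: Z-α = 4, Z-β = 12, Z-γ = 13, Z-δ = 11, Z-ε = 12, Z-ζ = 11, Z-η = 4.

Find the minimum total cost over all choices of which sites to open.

695

Open {P1, P2}: assign each demand point to its cheapest open site.
  Z-α→P1 4×5=20, Z-β→P2 12×7=84, Z-γ→P1 13×8=104, Z-δ→P2 11×11=121, Z-ε→P1 12×9=108, Z-ζ→P2 11×3=33, Z-η→P1 4×3=12
  routing cost 482, fixed 213 → total 695.
Compare {P1}: routing cost 621 + fixed 84 = 705.
Compare {P2}: routing cost 627 + fixed 129 = 756.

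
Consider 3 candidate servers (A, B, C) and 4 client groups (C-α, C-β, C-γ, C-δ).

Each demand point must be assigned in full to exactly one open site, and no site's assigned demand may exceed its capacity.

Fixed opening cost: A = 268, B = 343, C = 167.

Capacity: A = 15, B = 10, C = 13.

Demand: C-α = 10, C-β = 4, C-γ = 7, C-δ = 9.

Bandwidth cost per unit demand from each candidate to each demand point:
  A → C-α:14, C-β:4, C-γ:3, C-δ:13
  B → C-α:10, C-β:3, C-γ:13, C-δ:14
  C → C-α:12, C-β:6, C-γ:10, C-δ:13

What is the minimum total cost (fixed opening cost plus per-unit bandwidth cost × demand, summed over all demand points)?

Open {A, B, C}; cheapest assignment that respects the capacities:
  A (cap 15, load 11): C-β, C-γ — cost 4×4 + 7×3 = 37
  B (cap 10, load 10): C-α — cost 10×10 = 100
  C (cap 13, load 9): C-δ — cost 9×13 = 117
  Shipping 254, fixed 778 → total 1032.
  Any other capacity-feasible assignment to {A, B, C} ships for at least 254.
Total demand is 30 and no other set of sites has combined capacity ≥ 30, so {A, B, C} is the only feasible choice of open sites. Minimum: 1032.

1032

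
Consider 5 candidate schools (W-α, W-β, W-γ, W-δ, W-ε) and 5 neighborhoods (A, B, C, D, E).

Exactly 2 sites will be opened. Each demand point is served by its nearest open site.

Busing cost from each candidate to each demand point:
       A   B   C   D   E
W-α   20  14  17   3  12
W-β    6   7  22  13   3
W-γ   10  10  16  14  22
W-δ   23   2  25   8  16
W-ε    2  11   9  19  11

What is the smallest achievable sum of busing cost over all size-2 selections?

Open {W-δ, W-ε}.
  A→W-ε 2, B→W-δ 2, C→W-ε 9, D→W-δ 8, E→W-ε 11  ⇒ total 32.
Compare {W-β, W-ε}: total 34.
Compare {W-α, W-β}: total 36.
No size-2 selection does better; minimum is 32.

32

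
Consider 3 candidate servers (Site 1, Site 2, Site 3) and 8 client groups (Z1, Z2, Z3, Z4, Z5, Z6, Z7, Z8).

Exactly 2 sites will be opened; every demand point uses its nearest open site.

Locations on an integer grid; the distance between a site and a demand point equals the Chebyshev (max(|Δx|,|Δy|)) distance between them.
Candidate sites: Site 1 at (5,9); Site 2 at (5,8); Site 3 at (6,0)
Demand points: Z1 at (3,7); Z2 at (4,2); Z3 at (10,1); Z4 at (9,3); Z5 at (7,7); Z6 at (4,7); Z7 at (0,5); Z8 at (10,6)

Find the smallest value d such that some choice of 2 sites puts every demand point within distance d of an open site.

5

Open {Site 1, Site 3}.
  Farthest demand point is Z7 at distance 5 (to Site 1); all others are ≤ 5.
With {Site 2, Site 3} the worst case is 5.
With {Site 1, Site 2} the worst case is 7.
No size-2 selection achieves below 5.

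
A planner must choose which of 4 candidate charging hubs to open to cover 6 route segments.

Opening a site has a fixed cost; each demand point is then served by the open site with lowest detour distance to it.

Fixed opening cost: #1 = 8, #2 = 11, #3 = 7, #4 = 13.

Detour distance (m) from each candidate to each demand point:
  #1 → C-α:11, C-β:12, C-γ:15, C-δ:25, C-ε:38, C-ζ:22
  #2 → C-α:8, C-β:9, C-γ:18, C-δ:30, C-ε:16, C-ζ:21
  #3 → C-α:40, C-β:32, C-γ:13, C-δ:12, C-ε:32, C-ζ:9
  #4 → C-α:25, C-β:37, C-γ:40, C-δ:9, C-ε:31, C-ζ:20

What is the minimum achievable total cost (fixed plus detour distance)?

Open {#2, #3}: assign each demand point to its cheapest open site.
  C-α→#2 8, C-β→#2 9, C-γ→#3 13, C-δ→#3 12, C-ε→#2 16, C-ζ→#3 9
  detour distance 67, fixed 18 → total 85.
Compare {#1, #2, #3}: detour distance 67 + fixed 26 = 93.
Compare {#2, #3, #4}: detour distance 64 + fixed 31 = 95.
Compare {#1, #2, #3, #4}: detour distance 64 + fixed 39 = 103.
All other subsets cost ≥ 93. Minimum total cost: 85.

85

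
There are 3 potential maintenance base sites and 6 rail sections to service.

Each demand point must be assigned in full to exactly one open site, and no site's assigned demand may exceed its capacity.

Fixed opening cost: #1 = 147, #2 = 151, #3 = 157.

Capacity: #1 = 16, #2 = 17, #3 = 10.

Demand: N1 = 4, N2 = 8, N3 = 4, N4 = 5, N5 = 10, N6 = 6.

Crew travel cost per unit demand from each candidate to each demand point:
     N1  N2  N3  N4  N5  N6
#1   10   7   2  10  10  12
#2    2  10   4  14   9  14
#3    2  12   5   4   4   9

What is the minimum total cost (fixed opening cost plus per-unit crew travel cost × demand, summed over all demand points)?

Open {#1, #2, #3}; cheapest assignment that respects the capacities:
  #1 (cap 16, load 13): N2, N4 — cost 8×7 + 5×10 = 106
  #2 (cap 17, load 14): N1, N3, N6 — cost 4×2 + 4×4 + 6×14 = 108
  #3 (cap 10, load 10): N5 — cost 10×4 = 40
  Shipping 254, fixed 455 → total 709.
  Any other capacity-feasible assignment to {#1, #2, #3} ships for at least 254.
Total demand is 37 and no other set of sites has combined capacity ≥ 37, so {#1, #2, #3} is the only feasible choice of open sites. Minimum: 709.

709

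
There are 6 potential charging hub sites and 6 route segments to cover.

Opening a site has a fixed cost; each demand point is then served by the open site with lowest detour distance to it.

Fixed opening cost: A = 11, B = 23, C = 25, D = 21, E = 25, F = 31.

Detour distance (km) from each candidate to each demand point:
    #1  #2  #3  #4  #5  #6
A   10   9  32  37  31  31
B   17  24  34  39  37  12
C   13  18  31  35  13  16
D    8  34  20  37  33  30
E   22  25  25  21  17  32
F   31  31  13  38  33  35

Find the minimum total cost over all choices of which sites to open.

149

Open {A, E}: assign each demand point to its cheapest open site.
  #1→A 10, #2→A 9, #3→E 25, #4→E 21, #5→E 17, #6→A 31
  detour distance 113, fixed 36 → total 149.
Compare {A, C}: detour distance 114 + fixed 36 = 150.
Compare {C}: detour distance 126 + fixed 25 = 151.
Compare {A, B, E}: detour distance 94 + fixed 59 = 153.
All other subsets cost ≥ 150. Minimum total cost: 149.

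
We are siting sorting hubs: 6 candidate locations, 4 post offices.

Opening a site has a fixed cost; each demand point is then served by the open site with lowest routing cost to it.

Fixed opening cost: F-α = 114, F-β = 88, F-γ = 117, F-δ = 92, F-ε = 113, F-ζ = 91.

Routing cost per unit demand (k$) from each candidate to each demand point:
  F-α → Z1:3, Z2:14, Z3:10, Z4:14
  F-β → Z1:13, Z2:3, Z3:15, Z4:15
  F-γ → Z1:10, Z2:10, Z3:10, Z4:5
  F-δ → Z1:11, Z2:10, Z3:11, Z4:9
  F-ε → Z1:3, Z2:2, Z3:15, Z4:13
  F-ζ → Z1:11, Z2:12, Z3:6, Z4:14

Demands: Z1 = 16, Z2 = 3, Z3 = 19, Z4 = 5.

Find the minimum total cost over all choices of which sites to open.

Open {F-ε, F-ζ}: assign each demand point to its cheapest open site.
  Z1→F-ε 16×3=48, Z2→F-ε 3×2=6, Z3→F-ζ 19×6=114, Z4→F-ε 5×13=65
  routing cost 233, fixed 204 → total 437.
Compare {F-α}: routing cost 350 + fixed 114 = 464.
Compare {F-α, F-ζ}: routing cost 268 + fixed 205 = 473.
Compare {F-ζ}: routing cost 396 + fixed 91 = 487.
All other subsets cost ≥ 464. Minimum total cost: 437.

437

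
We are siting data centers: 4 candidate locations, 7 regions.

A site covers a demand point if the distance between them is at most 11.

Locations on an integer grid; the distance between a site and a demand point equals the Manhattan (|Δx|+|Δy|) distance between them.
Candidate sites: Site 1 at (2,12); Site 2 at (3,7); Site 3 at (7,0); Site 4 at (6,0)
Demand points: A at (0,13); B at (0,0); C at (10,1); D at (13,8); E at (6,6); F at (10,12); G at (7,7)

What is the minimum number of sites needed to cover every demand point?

3

Coverage sets (demand points within 11 of each site):
  Site 1: {A, E, F, G}
  Site 2: {A, B, D, E, G}
  Site 3: {B, C, E, G}
  Site 4: {B, C, E, G}
No 2 sites suffice: every size-2 union leaves at least one demand point uncovered.
But {Site 1, Site 2, Site 3} covers everything, so the minimum is 3.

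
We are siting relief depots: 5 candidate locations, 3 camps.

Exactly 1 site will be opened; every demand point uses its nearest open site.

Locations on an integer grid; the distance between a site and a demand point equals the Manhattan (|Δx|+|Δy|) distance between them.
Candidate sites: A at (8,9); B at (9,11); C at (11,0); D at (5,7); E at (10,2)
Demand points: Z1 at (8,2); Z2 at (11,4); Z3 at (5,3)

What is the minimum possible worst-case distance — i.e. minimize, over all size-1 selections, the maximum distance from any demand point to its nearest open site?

6

Open {E}.
  Farthest demand point is Z3 at distance 6 (to E); all others are ≤ 6.
With {A} the worst case is 9.
With {C} the worst case is 9.
No size-1 selection achieves below 6.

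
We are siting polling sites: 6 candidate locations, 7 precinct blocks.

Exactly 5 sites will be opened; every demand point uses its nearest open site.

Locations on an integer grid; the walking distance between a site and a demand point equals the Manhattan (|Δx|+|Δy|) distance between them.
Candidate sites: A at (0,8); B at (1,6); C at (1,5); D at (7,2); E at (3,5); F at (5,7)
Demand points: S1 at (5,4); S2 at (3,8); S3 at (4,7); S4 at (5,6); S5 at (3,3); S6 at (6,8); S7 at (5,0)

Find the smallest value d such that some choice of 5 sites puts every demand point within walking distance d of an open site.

Open {A, B, C, D, F}.
  Farthest demand point is S5 at walking distance 4 (to C); all others are ≤ 4.
With {A, B, D, E, F} the worst case is 4.
With {A, C, D, E, F} the worst case is 4.
No size-5 selection achieves below 4.

4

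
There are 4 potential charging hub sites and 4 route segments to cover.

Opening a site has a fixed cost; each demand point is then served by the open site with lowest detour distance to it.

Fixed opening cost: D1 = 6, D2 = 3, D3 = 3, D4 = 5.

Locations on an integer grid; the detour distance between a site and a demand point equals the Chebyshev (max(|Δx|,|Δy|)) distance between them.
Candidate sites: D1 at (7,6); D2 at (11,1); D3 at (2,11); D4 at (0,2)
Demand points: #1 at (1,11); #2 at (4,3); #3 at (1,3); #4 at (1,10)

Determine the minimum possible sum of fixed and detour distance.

15

Open {D3, D4}: assign each demand point to its cheapest open site.
  #1→D3 1, #2→D4 4, #3→D4 1, #4→D3 1
  detour distance 7, fixed 8 → total 15.
Compare {D2, D3, D4}: detour distance 7 + fixed 11 = 18.
Compare {D1, D3}: detour distance 11 + fixed 9 = 20.
Compare {D1, D3, D4}: detour distance 6 + fixed 14 = 20.
All other subsets cost ≥ 18. Minimum total cost: 15.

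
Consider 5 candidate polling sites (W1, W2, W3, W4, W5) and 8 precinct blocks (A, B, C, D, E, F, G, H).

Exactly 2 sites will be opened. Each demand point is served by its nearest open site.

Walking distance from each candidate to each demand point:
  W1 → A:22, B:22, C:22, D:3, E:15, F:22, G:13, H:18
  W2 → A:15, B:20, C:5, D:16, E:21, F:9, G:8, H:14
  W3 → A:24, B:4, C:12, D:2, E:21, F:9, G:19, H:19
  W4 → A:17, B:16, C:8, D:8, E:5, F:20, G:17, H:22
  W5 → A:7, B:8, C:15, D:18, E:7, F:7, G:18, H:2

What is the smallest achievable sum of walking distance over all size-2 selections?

59

Open {W3, W5}.
  A→W5 7, B→W3 4, C→W3 12, D→W3 2, E→W5 7, F→W5 7, G→W5 18, H→W5 2  ⇒ total 59.
Compare {W2, W5}: total 60.
Compare {W1, W5}: total 62.
No size-2 selection does better; minimum is 59.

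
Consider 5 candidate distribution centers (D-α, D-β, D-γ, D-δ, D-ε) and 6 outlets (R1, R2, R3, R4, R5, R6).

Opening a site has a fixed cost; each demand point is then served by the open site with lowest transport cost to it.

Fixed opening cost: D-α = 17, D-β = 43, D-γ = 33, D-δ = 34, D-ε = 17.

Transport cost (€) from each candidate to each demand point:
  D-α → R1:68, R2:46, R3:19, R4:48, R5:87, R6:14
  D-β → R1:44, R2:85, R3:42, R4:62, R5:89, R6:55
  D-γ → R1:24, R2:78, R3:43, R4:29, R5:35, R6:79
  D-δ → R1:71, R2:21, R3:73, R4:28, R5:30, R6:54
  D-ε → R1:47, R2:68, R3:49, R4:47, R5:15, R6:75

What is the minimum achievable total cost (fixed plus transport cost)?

Open {D-α, D-δ, D-ε}: assign each demand point to its cheapest open site.
  R1→D-ε 47, R2→D-δ 21, R3→D-α 19, R4→D-δ 28, R5→D-ε 15, R6→D-α 14
  transport cost 144, fixed 68 → total 212.
Compare {D-α, D-γ, D-ε}: transport cost 147 + fixed 67 = 214.
Compare {D-α, D-γ}: transport cost 167 + fixed 50 = 217.
Compare {D-α, D-γ, D-δ}: transport cost 136 + fixed 84 = 220.
All other subsets cost ≥ 214. Minimum total cost: 212.

212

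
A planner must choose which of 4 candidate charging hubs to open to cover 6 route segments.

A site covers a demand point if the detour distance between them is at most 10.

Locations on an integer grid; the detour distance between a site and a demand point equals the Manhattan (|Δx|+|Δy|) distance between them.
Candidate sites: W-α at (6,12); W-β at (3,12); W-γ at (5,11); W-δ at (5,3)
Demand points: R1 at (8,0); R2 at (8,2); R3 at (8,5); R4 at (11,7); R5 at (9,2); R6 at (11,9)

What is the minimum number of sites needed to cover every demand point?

2

Coverage sets (demand points within 10 of each site):
  W-α: {R3, R4, R6}
  W-β: {}
  W-γ: {R3, R4, R6}
  W-δ: {R1, R2, R3, R4, R5}
No single site covers all 6 demand points.
But {W-α, W-δ} covers everything, so the minimum is 2.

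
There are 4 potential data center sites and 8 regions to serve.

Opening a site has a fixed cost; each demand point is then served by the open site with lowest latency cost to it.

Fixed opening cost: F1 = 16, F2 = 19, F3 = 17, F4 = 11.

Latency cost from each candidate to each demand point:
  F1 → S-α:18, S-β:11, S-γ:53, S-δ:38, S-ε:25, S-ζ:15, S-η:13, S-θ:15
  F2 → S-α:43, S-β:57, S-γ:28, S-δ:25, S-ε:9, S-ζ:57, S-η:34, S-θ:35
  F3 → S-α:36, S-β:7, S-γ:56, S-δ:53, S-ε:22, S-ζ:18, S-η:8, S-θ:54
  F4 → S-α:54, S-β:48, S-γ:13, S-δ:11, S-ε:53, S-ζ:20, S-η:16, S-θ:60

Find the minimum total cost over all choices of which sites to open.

148

Open {F1, F4}: assign each demand point to its cheapest open site.
  S-α→F1 18, S-β→F1 11, S-γ→F4 13, S-δ→F4 11, S-ε→F1 25, S-ζ→F1 15, S-η→F1 13, S-θ→F1 15
  latency cost 121, fixed 27 → total 148.
Compare {F1, F2, F4}: latency cost 105 + fixed 46 = 151.
Compare {F1, F3, F4}: latency cost 109 + fixed 44 = 153.
Compare {F1, F2, F3, F4}: latency cost 96 + fixed 63 = 159.
All other subsets cost ≥ 151. Minimum total cost: 148.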